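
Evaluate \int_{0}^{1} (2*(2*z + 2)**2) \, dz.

Let u = 2*z + 2, so du = 2 dz. When z = 0, u = 2; when z = 1, u = 4.
The integral becomes ∫ u**2 du from 2 to 4, with antiderivative u**3/3.
Back in z: F(z) = (2*z + 2)**3/3.
Then F(1) - F(0) = (64/3) - (8/3) = 56/3.

56/3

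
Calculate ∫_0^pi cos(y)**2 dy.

Use the identity cos^2(y) = (1 + cos(2*y))/2.
An antiderivative is F(y) = y/2 + sin(2*y)/4.
Then F(pi) - F(0) = (pi/2) - (0) = pi/2.

pi/2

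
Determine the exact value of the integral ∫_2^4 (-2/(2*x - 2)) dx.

-log(3)

An antiderivative is F(x) = -log(2*x - 2).
Then F(4) - F(2) = (-log(6)) - (-log(2)) = -log(3).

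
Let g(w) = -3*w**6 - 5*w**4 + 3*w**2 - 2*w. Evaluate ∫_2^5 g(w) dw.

By the power rule, an antiderivative is F(w) = -3*w**7/7 - w**5 + w**3 - w**2.
Then F(5) - F(2) = (-255550/7) - (-580/7) = -254970/7.

-254970/7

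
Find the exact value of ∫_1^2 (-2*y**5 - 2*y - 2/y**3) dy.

By the power rule, an antiderivative is F(y) = -y**6/3 - y**2 + y**(-2).
Then F(2) - F(1) = (-301/12) - (-1/3) = -99/4.

-99/4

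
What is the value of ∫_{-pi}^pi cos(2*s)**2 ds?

Use the identity cos^2(2*s) = (1 + cos(4*s))/2.
An antiderivative is F(s) = s/2 + sin(4*s)/8.
Then F(pi) - F(-pi) = (pi/2) - (-pi/2) = pi.

pi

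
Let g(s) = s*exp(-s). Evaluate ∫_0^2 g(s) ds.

1 - 3*exp(-2)

Integrate by parts once (u = s, dv = exp(-s) ds).
An antiderivative is F(s) = (-s - 1)*exp(-s).
Then F(2) - F(0) = (-3*exp(-2)) - (-1) = 1 - 3*exp(-2).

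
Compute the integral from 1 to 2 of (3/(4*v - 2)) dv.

3*log(3)/4

An antiderivative is F(v) = 3*log(4*v - 2)/4.
Then F(2) - F(1) = (3*log(6)/4) - (3*log(2)/4) = 3*log(3)/4.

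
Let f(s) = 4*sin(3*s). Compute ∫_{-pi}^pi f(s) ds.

0

An antiderivative is F(s) = -4*cos(3*s)/3.
Then F(pi) - F(-pi) = (4/3) - (4/3) = 0.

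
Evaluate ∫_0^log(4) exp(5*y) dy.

Let u = exp(y), so du = exp(y) dy. When y = 0, u = 1; when y = log(4), u = 4.
The integral becomes ∫ u**4 du from 1 to 4, with antiderivative u**5/5.
Back in y: F(y) = exp(5*y)/5.
Then F(log(4)) - F(0) = (1024/5) - (1/5) = 1023/5.

1023/5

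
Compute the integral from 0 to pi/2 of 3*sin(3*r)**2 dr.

3*pi/4

Use the identity sin^2(3*r) = (1 - cos(6*r))/2.
An antiderivative is F(r) = 3*r/2 - sin(6*r)/4.
Then F(pi/2) - F(0) = (3*pi/4) - (0) = 3*pi/4.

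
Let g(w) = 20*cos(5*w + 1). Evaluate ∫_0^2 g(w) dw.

Let u = 5*w + 1, so du = 5 dw. When w = 0, u = 1; when w = 2, u = 11.
The integral becomes 4·∫ cos(u) du from 1 to 11, with antiderivative 4*sin(u).
Back in w: F(w) = 4*sin(5*w + 1).
Then F(2) - F(0) = (4*sin(11)) - (4*sin(1)) = 4*sin(11) - 4*sin(1).

4*sin(11) - 4*sin(1)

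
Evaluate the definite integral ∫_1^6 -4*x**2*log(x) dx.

-288*log(3) - 288*log(2) + 860/9

Integrate by parts once (u = ln x, dv = -4*x**2 dx).
An antiderivative is F(x) = -4*x**3*(3*log(x) - 1)/9.
Then F(6) - F(1) = (-288*log(3) - 288*log(2) + 96) - (4/9) = -288*log(3) - 288*log(2) + 860/9.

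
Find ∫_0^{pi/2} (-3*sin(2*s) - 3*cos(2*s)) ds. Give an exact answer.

An antiderivative is F(s) = -3*sin(2*s)/2 + 3*cos(2*s)/2.
Then F(pi/2) - F(0) = (-3/2) - (3/2) = -3.

-3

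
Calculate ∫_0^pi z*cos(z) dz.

-2

Integrate by parts once (u = z, dv = cos(z) dz).
An antiderivative is F(z) = z*sin(z) + cos(z).
Then F(pi) - F(0) = (-1) - (1) = -2.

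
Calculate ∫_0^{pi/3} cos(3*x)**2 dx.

Use the identity cos^2(3*x) = (1 + cos(6*x))/2.
An antiderivative is F(x) = x/2 + sin(6*x)/12.
Then F(pi/3) - F(0) = (pi/6) - (0) = pi/6.

pi/6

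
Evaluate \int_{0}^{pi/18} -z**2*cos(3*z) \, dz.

Integrate by parts twice (u = z^2, dv = -cos(3*z) dz).
An antiderivative is F(z) = -z**2*sin(3*z)/3 - 2*z*cos(3*z)/9 + 2*sin(3*z)/27.
Then F(pi/18) - F(0) = (-sqrt(3)*pi/162 - pi**2/1944 + 1/27) - (0) = -sqrt(3)*pi/162 - pi**2/1944 + 1/27.

-sqrt(3)*pi/162 - pi**2/1944 + 1/27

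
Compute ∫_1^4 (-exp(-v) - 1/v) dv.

(-log(4**exp(4)) - exp(3) + 1)*exp(-4)

An antiderivative is F(v) = -log(v) + exp(-v).
Then F(4) - F(1) = ((1 - log(4**exp(4)))*exp(-4)) - (exp(-1)) = (-log(4**exp(4)) - exp(3) + 1)*exp(-4).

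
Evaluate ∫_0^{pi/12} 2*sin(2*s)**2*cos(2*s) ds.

1/24

Let u = sin(2*s), so du = 2*cos(2*s) ds. When s = 0, u = 0; when s = pi/12, u = 1/2.
The integral becomes ∫ u**2 du from 0 to 1/2, with antiderivative u**3/3.
Back in s: F(s) = sin(2*s)**3/3.
Then F(pi/12) - F(0) = (1/24) - (0) = 1/24.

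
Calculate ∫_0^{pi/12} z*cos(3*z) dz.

Integrate by parts once (u = z, dv = cos(3*z) dz).
An antiderivative is F(z) = z*sin(3*z)/3 + cos(3*z)/9.
Then F(pi/12) - F(0) = (sqrt(2)*(pi + 4)/72) - (1/9) = -1/9 + sqrt(2)*pi/72 + sqrt(2)/18.

-1/9 + sqrt(2)*pi/72 + sqrt(2)/18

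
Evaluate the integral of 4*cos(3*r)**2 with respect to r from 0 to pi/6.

pi/3

Use the identity cos^2(3*r) = (1 + cos(6*r))/2.
An antiderivative is F(r) = 2*r + sin(6*r)/3.
Then F(pi/6) - F(0) = (pi/3) - (0) = pi/3.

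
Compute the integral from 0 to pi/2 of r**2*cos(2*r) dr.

Integrate by parts twice (u = r^2, dv = cos(2*r) dr).
An antiderivative is F(r) = r**2*sin(2*r)/2 + r*cos(2*r)/2 - sin(2*r)/4.
Then F(pi/2) - F(0) = (-pi/4) - (0) = -pi/4.

-pi/4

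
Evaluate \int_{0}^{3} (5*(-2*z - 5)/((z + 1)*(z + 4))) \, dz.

-5*log(7)

Factor the denominator: z**2 + 5*z + 4 = (z + 4)(z + 1).
Partial fractions: 5*(-2*z - 5)/((z + 1)*(z + 4)) = -5/(z + 4) - 5/(z + 1).
An antiderivative is F(z) = -5*log(z + 1) - 5*log(z + 4).
Then F(3) - F(0) = (-5*log(7) - 10*log(2)) - (-10*log(2)) = -5*log(7).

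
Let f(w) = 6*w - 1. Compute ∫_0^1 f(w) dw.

By the power rule, an antiderivative is F(w) = 3*w**2 - w.
Then F(1) - F(0) = (2) - (0) = 2.

2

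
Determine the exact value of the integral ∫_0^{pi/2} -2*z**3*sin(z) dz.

Integrate by parts 3 times (u = z^3, dv = -2*sin(z) dz).
An antiderivative is F(z) = 2*z**3*cos(z) - 6*z**2*sin(z) - 12*z*cos(z) + 12*sin(z).
Then F(pi/2) - F(0) = (12 - 3*pi**2/2) - (0) = 12 - 3*pi**2/2.

12 - 3*pi**2/2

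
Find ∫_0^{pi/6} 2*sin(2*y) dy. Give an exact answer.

An antiderivative is F(y) = -cos(2*y).
Then F(pi/6) - F(0) = (-1/2) - (-1) = 1/2.

1/2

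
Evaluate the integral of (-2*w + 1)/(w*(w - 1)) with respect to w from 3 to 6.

-log(5)

Factor the denominator: w**2 - w = w(w - 1).
Partial fractions: (-2*w + 1)/(w*(w - 1)) = -1/w - 1/(w - 1).
An antiderivative is F(w) = -log(w) - log(w - 1).
Then F(6) - F(3) = (-log(30)) - (-log(6)) = -log(5).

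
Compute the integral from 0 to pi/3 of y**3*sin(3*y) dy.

pi*(-6 + pi**2)/81

Integrate by parts 3 times (u = y^3, dv = sin(3*y) dy).
An antiderivative is F(y) = -y**3*cos(3*y)/3 + y**2*sin(3*y)/3 + 2*y*cos(3*y)/9 - 2*sin(3*y)/27.
Then F(pi/3) - F(0) = (pi*(-6 + pi**2)/81) - (0) = pi*(-6 + pi**2)/81.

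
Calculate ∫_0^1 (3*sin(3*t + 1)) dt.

Let u = 3*t + 1, so du = 3 dt. When t = 0, u = 1; when t = 1, u = 4.
The integral becomes ∫ sin(u) du from 1 to 4, with antiderivative -cos(u).
Back in t: F(t) = -cos(3*t + 1).
Then F(1) - F(0) = (-cos(4)) - (-cos(1)) = cos(1) - cos(4).

cos(1) - cos(4)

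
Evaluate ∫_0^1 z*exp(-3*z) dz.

Integrate by parts once (u = z, dv = exp(-3*z) dz).
An antiderivative is F(z) = (-3*z - 1)*exp(-3*z)/9.
Then F(1) - F(0) = (-4*exp(-3)/9) - (-1/9) = (-4 + exp(3))*exp(-3)/9.

(-4 + exp(3))*exp(-3)/9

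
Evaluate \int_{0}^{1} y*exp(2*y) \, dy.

Integrate by parts once (u = y, dv = exp(2*y) dy).
An antiderivative is F(y) = (2*y - 1)*exp(2*y)/4.
Then F(1) - F(0) = (exp(2)/4) - (-1/4) = 1/4 + exp(2)/4.

1/4 + exp(2)/4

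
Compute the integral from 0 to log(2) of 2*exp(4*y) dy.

15/2

Let u = exp(y), so du = exp(y) dy. When y = 0, u = 1; when y = log(2), u = 2.
The integral becomes 2·∫ u**3 du from 1 to 2, with antiderivative u**4/2.
Back in y: F(y) = exp(4*y)/2.
Then F(log(2)) - F(0) = (8) - (1/2) = 15/2.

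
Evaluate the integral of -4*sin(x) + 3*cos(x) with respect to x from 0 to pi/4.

-4 + 7*sqrt(2)/2

An antiderivative is F(x) = 3*sin(x) + 4*cos(x).
Then F(pi/4) - F(0) = (7*sqrt(2)/2) - (4) = -4 + 7*sqrt(2)/2.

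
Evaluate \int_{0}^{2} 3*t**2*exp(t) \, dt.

Integrate by parts twice (u = t^2, dv = 3*exp(t) dt).
An antiderivative is F(t) = (3*t**2 - 6*t + 6)*exp(t).
Then F(2) - F(0) = (6*exp(2)) - (6) = -6 + 6*exp(2).

-6 + 6*exp(2)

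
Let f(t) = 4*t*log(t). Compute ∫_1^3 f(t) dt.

-8 + 18*log(3)

Integrate by parts once (u = ln t, dv = 4*t dt).
An antiderivative is F(t) = t**2*(2*log(t) - 1).
Then F(3) - F(1) = (-9 + 18*log(3)) - (-1) = -8 + 18*log(3).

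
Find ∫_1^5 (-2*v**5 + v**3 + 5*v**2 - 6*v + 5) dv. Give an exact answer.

-14692/3

By the power rule, an antiderivative is F(v) = -v**6/3 + v**4/4 + 5*v**3/3 - 3*v**2 + 5*v.
Then F(5) - F(1) = (-19575/4) - (43/12) = -14692/3.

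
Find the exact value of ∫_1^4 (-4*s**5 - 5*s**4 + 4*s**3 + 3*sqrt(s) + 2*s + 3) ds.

-3460

By the power rule, an antiderivative is F(s) = -2*s**6/3 - s**5 + s**4 + 2*s**(3/2) + s**2 + 3*s.
Then F(4) - F(1) = (-10364/3) - (16/3) = -3460.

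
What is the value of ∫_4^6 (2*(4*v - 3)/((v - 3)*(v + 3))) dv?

Factor the denominator: v**2 - 9 = (v + 3)(v - 3).
Partial fractions: 2*(4*v - 3)/((v - 3)*(v + 3)) = 5/(v + 3) + 3/(v - 3).
An antiderivative is F(v) = 3*log(v - 3) + 5*log(v + 3).
Then F(6) - F(4) = (13*log(3)) - (5*log(7)) = -5*log(7) + 13*log(3).

-5*log(7) + 13*log(3)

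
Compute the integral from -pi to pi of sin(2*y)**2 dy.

Use the identity sin^2(2*y) = (1 - cos(4*y))/2.
An antiderivative is F(y) = y/2 - sin(4*y)/8.
Then F(pi) - F(-pi) = (pi/2) - (-pi/2) = pi.

pi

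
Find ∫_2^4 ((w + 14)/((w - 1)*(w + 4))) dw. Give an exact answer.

Factor the denominator: w**2 + 3*w - 4 = (w + 4)(w - 1).
Partial fractions: (w + 14)/((w - 1)*(w + 4)) = -2/(w + 4) + 3/(w - 1).
An antiderivative is F(w) = 3*log(w - 1) - 2*log(w + 4).
Then F(4) - F(2) = (log(27/64)) - (-log(36)) = -4*log(2) + 5*log(3).

-4*log(2) + 5*log(3)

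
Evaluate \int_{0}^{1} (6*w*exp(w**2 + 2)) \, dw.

-3*(1 - exp(1))*exp(2)

Let u = w**2 + 2, so du = 2*w dw. When w = 0, u = 2; when w = 1, u = 3.
The integral becomes 3·∫ exp(u) du from 2 to 3, with antiderivative 3*exp(u).
Back in w: F(w) = 3*exp(w**2 + 2).
Then F(1) - F(0) = (3*exp(3)) - (3*exp(2)) = -3*(1 - exp(1))*exp(2).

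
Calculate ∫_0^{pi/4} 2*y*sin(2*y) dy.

1/2

Integrate by parts once (u = y, dv = 2*sin(2*y) dy).
An antiderivative is F(y) = -y*cos(2*y) + sin(2*y)/2.
Then F(pi/4) - F(0) = (1/2) - (0) = 1/2.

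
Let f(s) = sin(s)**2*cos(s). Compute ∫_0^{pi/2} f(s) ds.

Let u = sin(s), so du = cos(s) ds. When s = 0, u = 0; when s = pi/2, u = 1.
The integral becomes ∫ u**2 du from 0 to 1, with antiderivative u**3/3.
Back in s: F(s) = sin(s)**3/3.
Then F(pi/2) - F(0) = (1/3) - (0) = 1/3.

1/3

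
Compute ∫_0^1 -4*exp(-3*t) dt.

An antiderivative is F(t) = 4*exp(-3*t)/3.
Then F(1) - F(0) = (4*exp(-3)/3) - (4/3) = -4/3 + 4*exp(-3)/3.

-4/3 + 4*exp(-3)/3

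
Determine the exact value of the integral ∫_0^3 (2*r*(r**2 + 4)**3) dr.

Let u = r**2 + 4, so du = 2*r dr. When r = 0, u = 4; when r = 3, u = 13.
The integral becomes ∫ u**3 du from 4 to 13, with antiderivative u**4/4.
Back in r: F(r) = (r**2 + 4)**4/4.
Then F(3) - F(0) = (28561/4) - (64) = 28305/4.

28305/4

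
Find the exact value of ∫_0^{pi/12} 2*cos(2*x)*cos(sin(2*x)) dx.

sin(1/2)

Let u = sin(2*x), so du = 2*cos(2*x) dx. When x = 0, u = 0; when x = pi/12, u = 1/2.
The integral becomes ∫ cos(u) du from 0 to 1/2, with antiderivative sin(u).
Back in x: F(x) = sin(sin(2*x)).
Then F(pi/12) - F(0) = (sin(1/2)) - (0) = sin(1/2).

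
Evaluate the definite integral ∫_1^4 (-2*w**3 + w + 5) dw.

By the power rule, an antiderivative is F(w) = -w**4/2 + w**2/2 + 5*w.
Then F(4) - F(1) = (-100) - (5) = -105.

-105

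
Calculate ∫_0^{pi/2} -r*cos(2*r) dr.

Integrate by parts once (u = r, dv = -cos(2*r) dr).
An antiderivative is F(r) = -r*sin(2*r)/2 - cos(2*r)/4.
Then F(pi/2) - F(0) = (1/4) - (-1/4) = 1/2.

1/2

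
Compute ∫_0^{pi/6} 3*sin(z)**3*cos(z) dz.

Let u = sin(z), so du = cos(z) dz. When z = 0, u = 0; when z = pi/6, u = 1/2.
The integral becomes 3·∫ u**3 du from 0 to 1/2, with antiderivative 3*u**4/4.
Back in z: F(z) = 3*sin(z)**4/4.
Then F(pi/6) - F(0) = (3/64) - (0) = 3/64.

3/64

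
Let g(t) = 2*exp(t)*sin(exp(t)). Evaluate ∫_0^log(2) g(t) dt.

Let u = exp(t), so du = exp(t) dt. When t = 0, u = 1; when t = log(2), u = 2.
The integral becomes 2·∫ sin(u) du from 1 to 2, with antiderivative -2*cos(u).
Back in t: F(t) = -2*cos(exp(t)).
Then F(log(2)) - F(0) = (-2*cos(2)) - (-2*cos(1)) = -2*cos(2) + 2*cos(1).

-2*cos(2) + 2*cos(1)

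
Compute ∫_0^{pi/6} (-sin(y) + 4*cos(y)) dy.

sqrt(3)/2 + 1

An antiderivative is F(y) = 4*sin(y) + cos(y).
Then F(pi/6) - F(0) = (sqrt(3)/2 + 2) - (1) = sqrt(3)/2 + 1.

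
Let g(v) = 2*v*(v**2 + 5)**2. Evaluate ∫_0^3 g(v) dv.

Let u = v**2 + 5, so du = 2*v dv. When v = 0, u = 5; when v = 3, u = 14.
The integral becomes ∫ u**2 du from 5 to 14, with antiderivative u**3/3.
Back in v: F(v) = (v**2 + 5)**3/3.
Then F(3) - F(0) = (2744/3) - (125/3) = 873.

873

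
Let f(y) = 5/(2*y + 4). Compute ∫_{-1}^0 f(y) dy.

5*log(2)/2

An antiderivative is F(y) = 5*log(2*y + 4)/2.
Then F(0) - F(-1) = (log(32)) - (5*log(2)/2) = 5*log(2)/2.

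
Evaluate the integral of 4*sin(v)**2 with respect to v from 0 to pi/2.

Use the identity sin^2(v) = (1 - cos(2*v))/2.
An antiderivative is F(v) = 2*v - sin(2*v).
Then F(pi/2) - F(0) = (pi) - (0) = pi.

pi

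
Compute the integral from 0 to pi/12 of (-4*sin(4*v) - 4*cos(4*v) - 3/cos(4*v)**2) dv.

-5*sqrt(3)/4 - 1/2

An antiderivative is F(v) = -sin(4*v) + cos(4*v) - 3*tan(4*v)/4.
Then F(pi/12) - F(0) = (1/2 - 5*sqrt(3)/4) - (1) = -5*sqrt(3)/4 - 1/2.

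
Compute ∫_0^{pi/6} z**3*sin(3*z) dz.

-2/27 + pi**2/108

Integrate by parts 3 times (u = z^3, dv = sin(3*z) dz).
An antiderivative is F(z) = -z**3*cos(3*z)/3 + z**2*sin(3*z)/3 + 2*z*cos(3*z)/9 - 2*sin(3*z)/27.
Then F(pi/6) - F(0) = (-2/27 + pi**2/108) - (0) = -2/27 + pi**2/108.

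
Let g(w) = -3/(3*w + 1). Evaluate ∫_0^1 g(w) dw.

An antiderivative is F(w) = -log(3*w + 1).
Then F(1) - F(0) = (-log(4)) - (0) = -log(4).

-log(4)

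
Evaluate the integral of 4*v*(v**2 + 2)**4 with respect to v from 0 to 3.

322038/5

Let u = v**2 + 2, so du = 2*v dv. When v = 0, u = 2; when v = 3, u = 11.
The integral becomes 2·∫ u**4 du from 2 to 11, with antiderivative 2*u**5/5.
Back in v: F(v) = 2*(v**2 + 2)**5/5.
Then F(3) - F(0) = (322102/5) - (64/5) = 322038/5.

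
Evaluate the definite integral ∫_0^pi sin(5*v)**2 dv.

pi/2

Use the identity sin^2(5*v) = (1 - cos(10*v))/2.
An antiderivative is F(v) = v/2 - sin(10*v)/20.
Then F(pi) - F(0) = (pi/2) - (0) = pi/2.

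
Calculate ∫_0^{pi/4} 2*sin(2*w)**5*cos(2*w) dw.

1/6

Let u = sin(2*w), so du = 2*cos(2*w) dw. When w = 0, u = 0; when w = pi/4, u = 1.
The integral becomes ∫ u**5 du from 0 to 1, with antiderivative u**6/6.
Back in w: F(w) = sin(2*w)**6/6.
Then F(pi/4) - F(0) = (1/6) - (0) = 1/6.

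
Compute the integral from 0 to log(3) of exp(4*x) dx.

20

Let u = exp(x), so du = exp(x) dx. When x = 0, u = 1; when x = log(3), u = 3.
The integral becomes ∫ u**3 du from 1 to 3, with antiderivative u**4/4.
Back in x: F(x) = exp(4*x)/4.
Then F(log(3)) - F(0) = (81/4) - (1/4) = 20.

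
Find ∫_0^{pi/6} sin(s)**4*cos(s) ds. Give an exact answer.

1/160

Let u = sin(s), so du = cos(s) ds. When s = 0, u = 0; when s = pi/6, u = 1/2.
The integral becomes ∫ u**4 du from 0 to 1/2, with antiderivative u**5/5.
Back in s: F(s) = sin(s)**5/5.
Then F(pi/6) - F(0) = (1/160) - (0) = 1/160.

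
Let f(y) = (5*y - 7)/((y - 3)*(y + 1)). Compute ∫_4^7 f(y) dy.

Factor the denominator: y**2 - 2*y - 3 = (y + 1)(y - 3).
Partial fractions: (5*y - 7)/((y - 3)*(y + 1)) = 3/(y + 1) + 2/(y - 3).
An antiderivative is F(y) = 2*log(y - 3) + 3*log(y + 1).
Then F(7) - F(4) = (13*log(2)) - (3*log(5)) = -3*log(5) + 13*log(2).

-3*log(5) + 13*log(2)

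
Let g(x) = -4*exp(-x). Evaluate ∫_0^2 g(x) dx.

An antiderivative is F(x) = 4*exp(-x).
Then F(2) - F(0) = (4*exp(-2)) - (4) = -4 + 4*exp(-2).

-4 + 4*exp(-2)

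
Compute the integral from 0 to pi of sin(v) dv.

2

An antiderivative is F(v) = -cos(v).
Then F(pi) - F(0) = (1) - (-1) = 2.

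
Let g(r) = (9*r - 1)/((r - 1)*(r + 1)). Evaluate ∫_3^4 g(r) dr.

Factor the denominator: r**2 - 1 = (r + 1)(r - 1).
Partial fractions: (9*r - 1)/((r - 1)*(r + 1)) = 5/(r + 1) + 4/(r - 1).
An antiderivative is F(r) = 4*log(r - 1) + 5*log(r + 1).
Then F(4) - F(3) = (4*log(3) + 5*log(5)) - (14*log(2)) = -14*log(2) + 4*log(3) + 5*log(5).

-14*log(2) + 4*log(3) + 5*log(5)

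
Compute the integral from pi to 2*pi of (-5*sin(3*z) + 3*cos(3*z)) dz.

An antiderivative is F(z) = sin(3*z) + 5*cos(3*z)/3.
Then F(2*pi) - F(pi) = (5/3) - (-5/3) = 10/3.

10/3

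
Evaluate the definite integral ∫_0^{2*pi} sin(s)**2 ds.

Use the identity sin^2(s) = (1 - cos(2*s))/2.
An antiderivative is F(s) = s/2 - sin(2*s)/4.
Then F(2*pi) - F(0) = (pi) - (0) = pi.

pi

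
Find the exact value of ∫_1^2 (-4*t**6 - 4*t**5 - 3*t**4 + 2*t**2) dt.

-13493/105

By the power rule, an antiderivative is F(t) = -4*t**7/7 - 2*t**6/3 - 3*t**5/5 + 2*t**3/3.
Then F(2) - F(1) = (-13616/105) - (-41/35) = -13493/105.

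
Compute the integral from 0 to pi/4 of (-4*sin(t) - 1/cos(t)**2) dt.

-5 + 2*sqrt(2)

An antiderivative is F(t) = 4*cos(t) - tan(t).
Then F(pi/4) - F(0) = (-1 + 2*sqrt(2)) - (4) = -5 + 2*sqrt(2).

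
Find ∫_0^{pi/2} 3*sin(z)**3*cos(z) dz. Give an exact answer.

3/4

Let u = sin(z), so du = cos(z) dz. When z = 0, u = 0; when z = pi/2, u = 1.
The integral becomes 3·∫ u**3 du from 0 to 1, with antiderivative 3*u**4/4.
Back in z: F(z) = 3*sin(z)**4/4.
Then F(pi/2) - F(0) = (3/4) - (0) = 3/4.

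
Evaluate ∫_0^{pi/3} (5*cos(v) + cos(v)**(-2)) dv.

7*sqrt(3)/2

An antiderivative is F(v) = 5*sin(v) + tan(v).
Then F(pi/3) - F(0) = (7*sqrt(3)/2) - (0) = 7*sqrt(3)/2.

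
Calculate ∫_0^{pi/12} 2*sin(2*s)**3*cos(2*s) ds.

Let u = sin(2*s), so du = 2*cos(2*s) ds. When s = 0, u = 0; when s = pi/12, u = 1/2.
The integral becomes ∫ u**3 du from 0 to 1/2, with antiderivative u**4/4.
Back in s: F(s) = sin(2*s)**4/4.
Then F(pi/12) - F(0) = (1/64) - (0) = 1/64.

1/64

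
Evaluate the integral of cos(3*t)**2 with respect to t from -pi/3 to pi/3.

Use the identity cos^2(3*t) = (1 + cos(6*t))/2.
An antiderivative is F(t) = t/2 + sin(6*t)/12.
Then F(pi/3) - F(-pi/3) = (pi/6) - (-pi/6) = pi/3.

pi/3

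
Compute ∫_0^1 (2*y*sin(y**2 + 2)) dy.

cos(2) - cos(3)

Let u = y**2 + 2, so du = 2*y dy. When y = 0, u = 2; when y = 1, u = 3.
The integral becomes ∫ sin(u) du from 2 to 3, with antiderivative -cos(u).
Back in y: F(y) = -cos(y**2 + 2).
Then F(1) - F(0) = (-cos(3)) - (-cos(2)) = cos(2) - cos(3).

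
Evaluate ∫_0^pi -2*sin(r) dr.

An antiderivative is F(r) = 2*cos(r).
Then F(pi) - F(0) = (-2) - (2) = -4.

-4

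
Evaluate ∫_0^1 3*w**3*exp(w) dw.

18 - 6*E

Integrate by parts 3 times (u = w^3, dv = 3*exp(w) dw).
An antiderivative is F(w) = (3*w**3 - 9*w**2 + 18*w - 18)*exp(w).
Then F(1) - F(0) = (-6*E) - (-18) = 18 - 6*E.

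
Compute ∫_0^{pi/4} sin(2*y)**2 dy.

pi/8

Use the identity sin^2(2*y) = (1 - cos(4*y))/2.
An antiderivative is F(y) = y/2 - sin(4*y)/8.
Then F(pi/4) - F(0) = (pi/8) - (0) = pi/8.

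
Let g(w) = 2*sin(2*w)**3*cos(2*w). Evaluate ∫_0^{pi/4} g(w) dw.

1/4

Let u = sin(2*w), so du = 2*cos(2*w) dw. When w = 0, u = 0; when w = pi/4, u = 1.
The integral becomes ∫ u**3 du from 0 to 1, with antiderivative u**4/4.
Back in w: F(w) = sin(2*w)**4/4.
Then F(pi/4) - F(0) = (1/4) - (0) = 1/4.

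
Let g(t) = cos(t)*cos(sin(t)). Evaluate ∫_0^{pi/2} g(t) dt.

Let u = sin(t), so du = cos(t) dt. When t = 0, u = 0; when t = pi/2, u = 1.
The integral becomes ∫ cos(u) du from 0 to 1, with antiderivative sin(u).
Back in t: F(t) = sin(sin(t)).
Then F(pi/2) - F(0) = (sin(1)) - (0) = sin(1).

sin(1)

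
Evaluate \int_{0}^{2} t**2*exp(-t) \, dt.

Integrate by parts twice (u = t^2, dv = exp(-t) dt).
An antiderivative is F(t) = (-t**2 - 2*t - 2)*exp(-t).
Then F(2) - F(0) = (-10*exp(-2)) - (-2) = 2 - 10*exp(-2).

2 - 10*exp(-2)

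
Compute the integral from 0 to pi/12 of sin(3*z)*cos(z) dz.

Use the identity sin(3*z)cos(z) = [sin(4*z) + sin(2*z)]/2.
An antiderivative is F(z) = -cos(2*z)/4 - cos(4*z)/8.
Then F(pi/12) - F(0) = (-sqrt(3)/8 - 1/16) - (-3/8) = 5/16 - sqrt(3)/8.

5/16 - sqrt(3)/8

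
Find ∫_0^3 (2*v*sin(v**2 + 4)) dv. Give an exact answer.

-cos(13) + cos(4)

Let u = v**2 + 4, so du = 2*v dv. When v = 0, u = 4; when v = 3, u = 13.
The integral becomes ∫ sin(u) du from 4 to 13, with antiderivative -cos(u).
Back in v: F(v) = -cos(v**2 + 4).
Then F(3) - F(0) = (-cos(13)) - (-cos(4)) = -cos(13) + cos(4).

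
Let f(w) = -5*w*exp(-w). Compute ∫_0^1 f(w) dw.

-5 + 10*exp(-1)

Integrate by parts once (u = w, dv = -5*exp(-w) dw).
An antiderivative is F(w) = (5*w + 5)*exp(-w).
Then F(1) - F(0) = (10*exp(-1)) - (5) = -5 + 10*exp(-1).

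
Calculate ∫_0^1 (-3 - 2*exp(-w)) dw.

An antiderivative is F(w) = -3*w + 2*exp(-w).
Then F(1) - F(0) = (-3 + 2*exp(-1)) - (2) = -5 + 2*exp(-1).

-5 + 2*exp(-1)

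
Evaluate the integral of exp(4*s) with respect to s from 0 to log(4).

Let u = exp(s), so du = exp(s) ds. When s = 0, u = 1; when s = log(4), u = 4.
The integral becomes ∫ u**3 du from 1 to 4, with antiderivative u**4/4.
Back in s: F(s) = exp(4*s)/4.
Then F(log(4)) - F(0) = (64) - (1/4) = 255/4.

255/4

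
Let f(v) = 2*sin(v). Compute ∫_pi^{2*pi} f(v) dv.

-4

An antiderivative is F(v) = -2*cos(v).
Then F(2*pi) - F(pi) = (-2) - (2) = -4.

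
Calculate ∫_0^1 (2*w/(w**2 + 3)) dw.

Let u = w**2 + 3, so du = 2*w dw. When w = 0, u = 3; when w = 1, u = 4.
The integral becomes ∫ 1/u du from 3 to 4, with antiderivative log(u).
Back in w: F(w) = log(w**2 + 3).
Then F(1) - F(0) = (log(4)) - (log(3)) = log(4/3).

log(4/3)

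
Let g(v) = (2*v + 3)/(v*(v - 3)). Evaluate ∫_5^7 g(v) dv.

Factor the denominator: v**2 - 3*v = v(v - 3).
Partial fractions: (2*v + 3)/(v*(v - 3)) = -1/v + 3/(v - 3).
An antiderivative is F(v) = -log(v) + 3*log(v - 3).
Then F(7) - F(5) = (log(64/7)) - (log(8/5)) = log(40/7).

log(40/7)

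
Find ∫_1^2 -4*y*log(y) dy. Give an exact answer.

3 - 8*log(2)

Integrate by parts once (u = ln y, dv = -4*y dy).
An antiderivative is F(y) = -y**2*(2*log(y) - 1).
Then F(2) - F(1) = (4 - 8*log(2)) - (1) = 3 - 8*log(2).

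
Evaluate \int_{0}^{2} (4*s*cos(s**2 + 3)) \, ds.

-2*sin(3) + 2*sin(7)

Let u = s**2 + 3, so du = 2*s ds. When s = 0, u = 3; when s = 2, u = 7.
The integral becomes 2·∫ cos(u) du from 3 to 7, with antiderivative 2*sin(u).
Back in s: F(s) = 2*sin(s**2 + 3).
Then F(2) - F(0) = (2*sin(7)) - (2*sin(3)) = -2*sin(3) + 2*sin(7).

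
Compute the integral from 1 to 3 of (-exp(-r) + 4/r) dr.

-exp(-1) + exp(-3) + 4*log(3)

An antiderivative is F(r) = 4*log(r) + exp(-r).
Then F(3) - F(1) = (exp(-3) + 4*log(3)) - (exp(-1)) = -exp(-1) + exp(-3) + 4*log(3).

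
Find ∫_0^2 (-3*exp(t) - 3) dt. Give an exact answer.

An antiderivative is F(t) = -3*t - 3*exp(t).
Then F(2) - F(0) = (-3*exp(2) - 6) - (-3) = -3*exp(2) - 3.

-3*exp(2) - 3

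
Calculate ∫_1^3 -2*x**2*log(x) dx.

52/9 - 18*log(3)

Integrate by parts once (u = ln x, dv = -2*x**2 dx).
An antiderivative is F(x) = -2*x**3*(3*log(x) - 1)/9.
Then F(3) - F(1) = (6 - 18*log(3)) - (2/9) = 52/9 - 18*log(3).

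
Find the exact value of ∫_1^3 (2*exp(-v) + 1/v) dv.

An antiderivative is F(v) = log(v) - 2*exp(-v).
Then F(3) - F(1) = (-2*exp(-3) + log(3)) - (-2*exp(-1)) = -2*exp(-3) + 2*exp(-1) + log(3).

-2*exp(-3) + 2*exp(-1) + log(3)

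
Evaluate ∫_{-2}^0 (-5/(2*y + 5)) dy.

An antiderivative is F(y) = -5*log(2*y + 5)/2.
Then F(0) - F(-2) = (-5*log(5)/2) - (0) = -5*log(5)/2.

-5*log(5)/2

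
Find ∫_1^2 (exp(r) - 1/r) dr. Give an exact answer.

-exp(1) - log(2) + exp(2)

An antiderivative is F(r) = exp(r) - log(r).
Then F(2) - F(1) = (-log(2) + exp(2)) - (exp(1)) = -exp(1) - log(2) + exp(2).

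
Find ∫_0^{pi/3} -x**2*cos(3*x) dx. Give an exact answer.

2*pi/27

Integrate by parts twice (u = x^2, dv = -cos(3*x) dx).
An antiderivative is F(x) = -x**2*sin(3*x)/3 - 2*x*cos(3*x)/9 + 2*sin(3*x)/27.
Then F(pi/3) - F(0) = (2*pi/27) - (0) = 2*pi/27.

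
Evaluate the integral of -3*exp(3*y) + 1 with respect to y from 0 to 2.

An antiderivative is F(y) = -exp(3*y) + y.
Then F(2) - F(0) = (2 - exp(6)) - (-1) = 3 - exp(6).

3 - exp(6)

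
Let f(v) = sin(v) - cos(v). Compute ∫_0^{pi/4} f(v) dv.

1 - sqrt(2)

An antiderivative is F(v) = -sin(v) - cos(v).
Then F(pi/4) - F(0) = (-sqrt(2)) - (-1) = 1 - sqrt(2).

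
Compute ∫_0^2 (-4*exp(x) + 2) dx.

8 - 4*exp(2)

An antiderivative is F(x) = 2*x - 4*exp(x).
Then F(2) - F(0) = (4 - 4*exp(2)) - (-4) = 8 - 4*exp(2).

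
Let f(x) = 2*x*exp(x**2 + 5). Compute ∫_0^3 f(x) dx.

-exp(5) + exp(14)

Let u = x**2 + 5, so du = 2*x dx. When x = 0, u = 5; when x = 3, u = 14.
The integral becomes ∫ exp(u) du from 5 to 14, with antiderivative exp(u).
Back in x: F(x) = exp(x**2 + 5).
Then F(3) - F(0) = (exp(14)) - (exp(5)) = -exp(5) + exp(14).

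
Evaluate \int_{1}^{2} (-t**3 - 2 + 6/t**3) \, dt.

-7/2

By the power rule, an antiderivative is F(t) = -t**4/4 - 2*t - 3/t**2.
Then F(2) - F(1) = (-35/4) - (-21/4) = -7/2.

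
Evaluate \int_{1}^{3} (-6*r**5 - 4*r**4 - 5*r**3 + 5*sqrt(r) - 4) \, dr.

By the power rule, an antiderivative is F(r) = -r**6 - 4*r**5/5 - 5*r**4/4 + 10*r**(3/2)/3 - 4*r.
Then F(3) - F(1) = (-20733/20 + 10*sqrt(3)) - (-223/60) = -15494/15 + 10*sqrt(3).

-15494/15 + 10*sqrt(3)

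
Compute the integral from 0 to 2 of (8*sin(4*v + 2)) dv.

2*cos(2) - 2*cos(10)

Let u = 4*v + 2, so du = 4 dv. When v = 0, u = 2; when v = 2, u = 10.
The integral becomes 2·∫ sin(u) du from 2 to 10, with antiderivative -2*cos(u).
Back in v: F(v) = -2*cos(4*v + 2).
Then F(2) - F(0) = (-2*cos(10)) - (-2*cos(2)) = 2*cos(2) - 2*cos(10).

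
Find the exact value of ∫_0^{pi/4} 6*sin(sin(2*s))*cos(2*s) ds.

3 - 3*cos(1)

Let u = sin(2*s), so du = 2*cos(2*s) ds. When s = 0, u = 0; when s = pi/4, u = 1.
The integral becomes 3·∫ sin(u) du from 0 to 1, with antiderivative -3*cos(u).
Back in s: F(s) = -3*cos(sin(2*s)).
Then F(pi/4) - F(0) = (-3*cos(1)) - (-3) = 3 - 3*cos(1).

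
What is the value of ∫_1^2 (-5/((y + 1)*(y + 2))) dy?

-10*log(3) + 15*log(2)

Factor the denominator: y**2 + 3*y + 2 = (y + 2)(y + 1).
Partial fractions: -5/((y + 1)*(y + 2)) = 5/(y + 2) - 5/(y + 1).
An antiderivative is F(y) = -5*log(y + 1) + 5*log(y + 2).
Then F(2) - F(1) = (-5*log(3) + 10*log(2)) - (-5*log(2) + 5*log(3)) = -10*log(3) + 15*log(2).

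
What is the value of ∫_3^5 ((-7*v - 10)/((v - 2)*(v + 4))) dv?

Factor the denominator: v**2 + 2*v - 8 = (v + 4)(v - 2).
Partial fractions: (-7*v - 10)/((v - 2)*(v + 4)) = -3/(v + 4) - 4/(v - 2).
An antiderivative is F(v) = -4*log(v - 2) - 3*log(v + 4).
Then F(5) - F(3) = (-10*log(3)) - (-3*log(7)) = -10*log(3) + 3*log(7).

-10*log(3) + 3*log(7)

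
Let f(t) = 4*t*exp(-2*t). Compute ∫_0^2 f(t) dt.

1 - 5*exp(-4)

Integrate by parts once (u = t, dv = 4*exp(-2*t) dt).
An antiderivative is F(t) = (-2*t - 1)*exp(-2*t).
Then F(2) - F(0) = (-5*exp(-4)) - (-1) = 1 - 5*exp(-4).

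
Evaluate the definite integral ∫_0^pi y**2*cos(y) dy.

Integrate by parts twice (u = y^2, dv = cos(y) dy).
An antiderivative is F(y) = y**2*sin(y) + 2*y*cos(y) - 2*sin(y).
Then F(pi) - F(0) = (-2*pi) - (0) = -2*pi.

-2*pi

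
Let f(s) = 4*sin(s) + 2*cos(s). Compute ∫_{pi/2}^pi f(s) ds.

An antiderivative is F(s) = 2*sin(s) - 4*cos(s).
Then F(pi) - F(pi/2) = (4) - (2) = 2.

2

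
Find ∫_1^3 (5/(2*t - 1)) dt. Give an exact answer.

An antiderivative is F(t) = 5*log(2*t - 1)/2.
Then F(3) - F(1) = (5*log(5)/2) - (0) = 5*log(5)/2.

5*log(5)/2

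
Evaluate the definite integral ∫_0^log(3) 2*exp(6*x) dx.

Let u = exp(x), so du = exp(x) dx. When x = 0, u = 1; when x = log(3), u = 3.
The integral becomes 2·∫ u**5 du from 1 to 3, with antiderivative u**6/3.
Back in x: F(x) = exp(6*x)/3.
Then F(log(3)) - F(0) = (243) - (1/3) = 728/3.

728/3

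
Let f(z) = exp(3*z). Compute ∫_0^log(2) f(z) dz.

7/3

Let u = exp(z), so du = exp(z) dz. When z = 0, u = 1; when z = log(2), u = 2.
The integral becomes ∫ u**2 du from 1 to 2, with antiderivative u**3/3.
Back in z: F(z) = exp(3*z)/3.
Then F(log(2)) - F(0) = (8/3) - (1/3) = 7/3.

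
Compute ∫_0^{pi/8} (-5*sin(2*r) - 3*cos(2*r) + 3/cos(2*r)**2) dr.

-1 + sqrt(2)/2

An antiderivative is F(r) = -3*sin(2*r)/2 + 5*cos(2*r)/2 + 3*tan(2*r)/2.
Then F(pi/8) - F(0) = (sqrt(2)/2 + 3/2) - (5/2) = -1 + sqrt(2)/2.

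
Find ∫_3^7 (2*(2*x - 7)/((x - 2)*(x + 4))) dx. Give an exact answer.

Factor the denominator: x**2 + 2*x - 8 = (x + 4)(x - 2).
Partial fractions: 2*(2*x - 7)/((x - 2)*(x + 4)) = 5/(x + 4) - 1/(x - 2).
An antiderivative is F(x) = -log(x - 2) + 5*log(x + 4).
Then F(7) - F(3) = (-log(5) + 5*log(11)) - (5*log(7)) = -5*log(7) - log(5) + 5*log(11).

-5*log(7) - log(5) + 5*log(11)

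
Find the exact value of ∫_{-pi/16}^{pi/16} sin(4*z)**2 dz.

-1/8 + pi/16

Use the identity sin^2(4*z) = (1 - cos(8*z))/2.
An antiderivative is F(z) = z/2 - sin(8*z)/16.
Then F(pi/16) - F(-pi/16) = (-1/16 + pi/32) - (1/16 - pi/32) = -1/8 + pi/16.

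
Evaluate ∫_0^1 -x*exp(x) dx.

-1

Integrate by parts once (u = x, dv = -exp(x) dx).
An antiderivative is F(x) = (-x + 1)*exp(x).
Then F(1) - F(0) = (0) - (1) = -1.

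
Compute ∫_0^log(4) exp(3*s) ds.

Let u = exp(s), so du = exp(s) ds. When s = 0, u = 1; when s = log(4), u = 4.
The integral becomes ∫ u**2 du from 1 to 4, with antiderivative u**3/3.
Back in s: F(s) = exp(3*s)/3.
Then F(log(4)) - F(0) = (64/3) - (1/3) = 21.

21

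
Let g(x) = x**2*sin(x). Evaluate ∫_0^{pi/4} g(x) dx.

Integrate by parts twice (u = x^2, dv = sin(x) dx).
An antiderivative is F(x) = -x**2*cos(x) + 2*x*sin(x) + 2*cos(x).
Then F(pi/4) - F(0) = (sqrt(2)*(-pi**2 + 8*pi + 32)/32) - (2) = -2 - sqrt(2)*pi**2/32 + sqrt(2)*pi/4 + sqrt(2).

-2 - sqrt(2)*pi**2/32 + sqrt(2)*pi/4 + sqrt(2)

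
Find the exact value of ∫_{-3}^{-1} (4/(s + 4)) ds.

An antiderivative is F(s) = 4*log(s + 4).
Then F(-1) - F(-3) = (log(81)) - (0) = log(81).

log(81)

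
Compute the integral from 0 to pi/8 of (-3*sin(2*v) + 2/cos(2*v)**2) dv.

-1/2 + 3*sqrt(2)/4

An antiderivative is F(v) = 3*cos(2*v)/2 + tan(2*v).
Then F(pi/8) - F(0) = (1 + 3*sqrt(2)/4) - (3/2) = -1/2 + 3*sqrt(2)/4.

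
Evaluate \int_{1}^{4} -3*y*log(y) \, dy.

Integrate by parts once (u = ln y, dv = -3*y dy).
An antiderivative is F(y) = -3*y**2*(2*log(y) - 1)/4.
Then F(4) - F(1) = (12 - 48*log(2)) - (3/4) = 45/4 - 48*log(2).

45/4 - 48*log(2)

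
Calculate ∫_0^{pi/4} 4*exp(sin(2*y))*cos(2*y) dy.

Let u = sin(2*y), so du = 2*cos(2*y) dy. When y = 0, u = 0; when y = pi/4, u = 1.
The integral becomes 2·∫ exp(u) du from 0 to 1, with antiderivative 2*exp(u).
Back in y: F(y) = 2*exp(sin(2*y)).
Then F(pi/4) - F(0) = (2*E) - (2) = -2 + 2*E.

-2 + 2*E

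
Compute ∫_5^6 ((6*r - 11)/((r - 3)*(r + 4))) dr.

Factor the denominator: r**2 + r - 12 = (r + 4)(r - 3).
Partial fractions: (6*r - 11)/((r - 3)*(r + 4)) = 5/(r + 4) + 1/(r - 3).
An antiderivative is F(r) = log(r - 3) + 5*log(r + 4).
Then F(6) - F(5) = (log(3) + 5*log(2) + 5*log(5)) - (log(2) + 10*log(3)) = -9*log(3) + 4*log(2) + 5*log(5).

-9*log(3) + 4*log(2) + 5*log(5)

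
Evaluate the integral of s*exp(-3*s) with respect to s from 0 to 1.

Integrate by parts once (u = s, dv = exp(-3*s) ds).
An antiderivative is F(s) = (-3*s - 1)*exp(-3*s)/9.
Then F(1) - F(0) = (-4*exp(-3)/9) - (-1/9) = (-4 + exp(3))*exp(-3)/9.

(-4 + exp(3))*exp(-3)/9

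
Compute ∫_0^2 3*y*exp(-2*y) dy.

Integrate by parts once (u = y, dv = 3*exp(-2*y) dy).
An antiderivative is F(y) = (-6*y - 3)*exp(-2*y)/4.
Then F(2) - F(0) = (-15*exp(-4)/4) - (-3/4) = 3/4 - 15*exp(-4)/4.

3/4 - 15*exp(-4)/4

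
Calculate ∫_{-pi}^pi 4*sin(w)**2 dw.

4*pi

Use the identity sin^2(w) = (1 - cos(2*w))/2.
An antiderivative is F(w) = 2*w - sin(2*w).
Then F(pi) - F(-pi) = (2*pi) - (-2*pi) = 4*pi.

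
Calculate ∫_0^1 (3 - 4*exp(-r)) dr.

-1 + 4*exp(-1)

An antiderivative is F(r) = 3*r + 4*exp(-r).
Then F(1) - F(0) = (4*exp(-1) + 3) - (4) = -1 + 4*exp(-1).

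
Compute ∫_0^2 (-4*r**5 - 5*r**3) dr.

-188/3

By the power rule, an antiderivative is F(r) = -2*r**6/3 - 5*r**4/4.
Then F(2) - F(0) = (-188/3) - (0) = -188/3.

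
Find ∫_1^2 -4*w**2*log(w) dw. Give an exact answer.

Integrate by parts once (u = ln w, dv = -4*w**2 dw).
An antiderivative is F(w) = -4*w**3*(3*log(w) - 1)/9.
Then F(2) - F(1) = (32/9 - 32*log(2)/3) - (4/9) = 28/9 - 32*log(2)/3.

28/9 - 32*log(2)/3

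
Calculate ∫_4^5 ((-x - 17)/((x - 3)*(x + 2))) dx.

-7*log(2) - 3*log(3) + 3*log(7)

Factor the denominator: x**2 - x - 6 = (x + 2)(x - 3).
Partial fractions: (-x - 17)/((x - 3)*(x + 2)) = 3/(x + 2) - 4/(x - 3).
An antiderivative is F(x) = -4*log(x - 3) + 3*log(x + 2).
Then F(5) - F(4) = (-4*log(2) + 3*log(7)) - (3*log(2) + 3*log(3)) = -7*log(2) - 3*log(3) + 3*log(7).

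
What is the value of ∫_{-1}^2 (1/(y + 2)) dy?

log(4)

An antiderivative is F(y) = log(y + 2).
Then F(2) - F(-1) = (log(4)) - (0) = log(4).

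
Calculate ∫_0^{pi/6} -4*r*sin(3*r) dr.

Integrate by parts once (u = r, dv = -4*sin(3*r) dr).
An antiderivative is F(r) = 4*r*cos(3*r)/3 - 4*sin(3*r)/9.
Then F(pi/6) - F(0) = (-4/9) - (0) = -4/9.

-4/9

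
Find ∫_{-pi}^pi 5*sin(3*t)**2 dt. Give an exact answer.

5*pi

Use the identity sin^2(3*t) = (1 - cos(6*t))/2.
An antiderivative is F(t) = 5*t/2 - 5*sin(6*t)/12.
Then F(pi) - F(-pi) = (5*pi/2) - (-5*pi/2) = 5*pi.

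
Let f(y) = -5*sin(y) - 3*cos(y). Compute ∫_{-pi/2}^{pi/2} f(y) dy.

-6

An antiderivative is F(y) = -3*sin(y) + 5*cos(y).
Then F(pi/2) - F(-pi/2) = (-3) - (3) = -6.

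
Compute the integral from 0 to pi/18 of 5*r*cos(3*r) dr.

Integrate by parts once (u = r, dv = 5*cos(3*r) dr).
An antiderivative is F(r) = 5*r*sin(3*r)/3 + 5*cos(3*r)/9.
Then F(pi/18) - F(0) = (5*pi/108 + 5*sqrt(3)/18) - (5/9) = -5/9 + 5*pi/108 + 5*sqrt(3)/18.

-5/9 + 5*pi/108 + 5*sqrt(3)/18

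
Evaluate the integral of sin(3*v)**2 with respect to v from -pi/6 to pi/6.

pi/6

Use the identity sin^2(3*v) = (1 - cos(6*v))/2.
An antiderivative is F(v) = v/2 - sin(6*v)/12.
Then F(pi/6) - F(-pi/6) = (pi/12) - (-pi/12) = pi/6.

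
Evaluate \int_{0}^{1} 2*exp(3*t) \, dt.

-2/3 + 2*exp(3)/3

An antiderivative is F(t) = 2*exp(3*t)/3.
Then F(1) - F(0) = (2*exp(3)/3) - (2/3) = -2/3 + 2*exp(3)/3.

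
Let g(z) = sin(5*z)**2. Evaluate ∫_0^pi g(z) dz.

pi/2

Use the identity sin^2(5*z) = (1 - cos(10*z))/2.
An antiderivative is F(z) = z/2 - sin(10*z)/20.
Then F(pi) - F(0) = (pi/2) - (0) = pi/2.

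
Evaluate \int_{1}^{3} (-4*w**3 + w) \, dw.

-76

By the power rule, an antiderivative is F(w) = -w**4 + w**2/2.
Then F(3) - F(1) = (-153/2) - (-1/2) = -76.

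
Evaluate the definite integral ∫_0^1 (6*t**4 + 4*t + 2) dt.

26/5

By the power rule, an antiderivative is F(t) = 6*t**5/5 + 2*t**2 + 2*t.
Then F(1) - F(0) = (26/5) - (0) = 26/5.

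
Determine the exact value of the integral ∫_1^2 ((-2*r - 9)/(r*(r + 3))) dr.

Factor the denominator: r**2 + 3*r = (r + 3)r.
Partial fractions: (-2*r - 9)/(r*(r + 3)) = 1/(r + 3) - 3/r.
An antiderivative is F(r) = -3*log(r) + log(r + 3).
Then F(2) - F(1) = (log(5/8)) - (log(4)) = log(5/32).

log(5/32)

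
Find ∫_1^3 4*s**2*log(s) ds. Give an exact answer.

-104/9 + 36*log(3)

Integrate by parts once (u = ln s, dv = 4*s**2 ds).
An antiderivative is F(s) = 4*s**3*(3*log(s) - 1)/9.
Then F(3) - F(1) = (-12 + 36*log(3)) - (-4/9) = -104/9 + 36*log(3).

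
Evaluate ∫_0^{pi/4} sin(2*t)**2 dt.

pi/8

Use the identity sin^2(2*t) = (1 - cos(4*t))/2.
An antiderivative is F(t) = t/2 - sin(4*t)/8.
Then F(pi/4) - F(0) = (pi/8) - (0) = pi/8.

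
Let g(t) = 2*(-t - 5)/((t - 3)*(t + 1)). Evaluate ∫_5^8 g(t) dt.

-4*log(5) + 2*log(2) + 2*log(3)

Factor the denominator: t**2 - 2*t - 3 = (t + 1)(t - 3).
Partial fractions: 2*(-t - 5)/((t - 3)*(t + 1)) = 2/(t + 1) - 4/(t - 3).
An antiderivative is F(t) = -4*log(t - 3) + 2*log(t + 1).
Then F(8) - F(5) = (-4*log(5) + 4*log(3)) - (log(9/4)) = -4*log(5) + 2*log(2) + 2*log(3).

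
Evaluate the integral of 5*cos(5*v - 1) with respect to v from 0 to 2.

Let u = 5*v - 1, so du = 5 dv. When v = 0, u = -1; when v = 2, u = 9.
The integral becomes ∫ cos(u) du from -1 to 9, with antiderivative sin(u).
Back in v: F(v) = sin(5*v - 1).
Then F(2) - F(0) = (sin(9)) - (-sin(1)) = sin(9) + sin(1).

sin(9) + sin(1)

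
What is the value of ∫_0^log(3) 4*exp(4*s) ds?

80

Let u = exp(s), so du = exp(s) ds. When s = 0, u = 1; when s = log(3), u = 3.
The integral becomes 4·∫ u**3 du from 1 to 3, with antiderivative u**4.
Back in s: F(s) = exp(4*s).
Then F(log(3)) - F(0) = (81) - (1) = 80.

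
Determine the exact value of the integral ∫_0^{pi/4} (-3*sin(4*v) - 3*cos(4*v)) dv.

An antiderivative is F(v) = -3*sin(4*v)/4 + 3*cos(4*v)/4.
Then F(pi/4) - F(0) = (-3/4) - (3/4) = -3/2.

-3/2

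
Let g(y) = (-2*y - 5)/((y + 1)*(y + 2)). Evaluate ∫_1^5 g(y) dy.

log(7/81)

Factor the denominator: y**2 + 3*y + 2 = (y + 2)(y + 1).
Partial fractions: (-2*y - 5)/((y + 1)*(y + 2)) = 1/(y + 2) - 3/(y + 1).
An antiderivative is F(y) = -3*log(y + 1) + log(y + 2).
Then F(5) - F(1) = (-3*log(3) - 3*log(2) + log(7)) - (log(3/8)) = log(7/81).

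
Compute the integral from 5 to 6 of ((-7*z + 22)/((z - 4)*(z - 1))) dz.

-5*log(5) + 8*log(2)

Factor the denominator: z**2 - 5*z + 4 = (z - 1)(z - 4).
Partial fractions: (-7*z + 22)/((z - 4)*(z - 1)) = -5/(z - 1) - 2/(z - 4).
An antiderivative is F(z) = -2*log(z - 4) - 5*log(z - 1).
Then F(6) - F(5) = (-5*log(5) - 2*log(2)) - (-10*log(2)) = -5*log(5) + 8*log(2).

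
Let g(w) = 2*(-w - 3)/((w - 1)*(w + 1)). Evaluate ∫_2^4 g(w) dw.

-6*log(3) + 2*log(5)

Factor the denominator: w**2 - 1 = (w + 1)(w - 1).
Partial fractions: 2*(-w - 3)/((w - 1)*(w + 1)) = 2/(w + 1) - 4/(w - 1).
An antiderivative is F(w) = -4*log(w - 1) + 2*log(w + 1).
Then F(4) - F(2) = (log(25/81)) - (log(9)) = -6*log(3) + 2*log(5).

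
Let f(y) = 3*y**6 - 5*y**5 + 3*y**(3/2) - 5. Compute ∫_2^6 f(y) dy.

By the power rule, an antiderivative is F(y) = 3*y**7/7 - 5*y**6/6 + 6*y**(5/2)/5 - 5*y.
Then F(6) - F(2) = (216*sqrt(6)/5 + 567438/7) - (-178/21 + 24*sqrt(2)/5) = -24*sqrt(2)/5 + 216*sqrt(6)/5 + 1702492/21.

-24*sqrt(2)/5 + 216*sqrt(6)/5 + 1702492/21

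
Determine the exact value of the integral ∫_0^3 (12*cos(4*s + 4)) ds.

3*sin(16) - 3*sin(4)

Let u = 4*s + 4, so du = 4 ds. When s = 0, u = 4; when s = 3, u = 16.
The integral becomes 3·∫ cos(u) du from 4 to 16, with antiderivative 3*sin(u).
Back in s: F(s) = 3*sin(4*s + 4).
Then F(3) - F(0) = (3*sin(16)) - (3*sin(4)) = 3*sin(16) - 3*sin(4).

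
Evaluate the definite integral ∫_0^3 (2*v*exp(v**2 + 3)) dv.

Let u = v**2 + 3, so du = 2*v dv. When v = 0, u = 3; when v = 3, u = 12.
The integral becomes ∫ exp(u) du from 3 to 12, with antiderivative exp(u).
Back in v: F(v) = exp(v**2 + 3).
Then F(3) - F(0) = (exp(12)) - (exp(3)) = -exp(3) + exp(12).

-exp(3) + exp(12)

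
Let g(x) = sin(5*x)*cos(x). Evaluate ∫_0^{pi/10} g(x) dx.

Use the identity sin(5*x)cos(x) = [sin(6*x) + sin(4*x)]/2.
An antiderivative is F(x) = -cos(4*x)/8 - cos(6*x)/12.
Then F(pi/10) - F(0) = (1/96 - sqrt(5)/96) - (-5/24) = 7/32 - sqrt(5)/96.

7/32 - sqrt(5)/96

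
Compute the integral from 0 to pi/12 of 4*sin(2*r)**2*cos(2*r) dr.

1/12

Let u = sin(2*r), so du = 2*cos(2*r) dr. When r = 0, u = 0; when r = pi/12, u = 1/2.
The integral becomes 2·∫ u**2 du from 0 to 1/2, with antiderivative 2*u**3/3.
Back in r: F(r) = 2*sin(2*r)**3/3.
Then F(pi/12) - F(0) = (1/12) - (0) = 1/12.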